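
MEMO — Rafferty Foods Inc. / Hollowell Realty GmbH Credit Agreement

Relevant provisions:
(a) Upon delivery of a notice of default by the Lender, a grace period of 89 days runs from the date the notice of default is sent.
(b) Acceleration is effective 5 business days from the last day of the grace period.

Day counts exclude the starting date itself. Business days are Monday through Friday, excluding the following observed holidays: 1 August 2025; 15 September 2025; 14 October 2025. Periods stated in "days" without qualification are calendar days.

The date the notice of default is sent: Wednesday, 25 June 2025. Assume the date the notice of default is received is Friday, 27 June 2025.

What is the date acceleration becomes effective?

Adding 89 calendar days to 25 June 2025 gives 22 September 2025, which is the last day of the grace period.
The date acceleration becomes effective: 5 business days after Monday, 22 September 2025, skipping weekends — Sep 23, Sep 24, Sep 25, Sep 26, Sep 29 — lands on Monday, 29 September 2025.

29 September 2025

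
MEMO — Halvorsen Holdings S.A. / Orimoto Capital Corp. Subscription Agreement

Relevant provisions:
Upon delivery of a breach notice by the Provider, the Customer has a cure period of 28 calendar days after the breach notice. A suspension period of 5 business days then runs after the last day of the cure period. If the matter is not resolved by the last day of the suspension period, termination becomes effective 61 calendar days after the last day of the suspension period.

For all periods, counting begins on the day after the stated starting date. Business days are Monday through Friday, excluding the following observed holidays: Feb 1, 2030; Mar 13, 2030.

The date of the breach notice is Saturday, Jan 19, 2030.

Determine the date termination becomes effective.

Apr 24, 2030

The last day of the cure period: 28 calendar days after Jan 19, 2030 is Feb 16, 2030.
The last day of the suspension period: 5 business days after Saturday, Feb 16, 2030, skipping weekends — Feb 18, Feb 19, Feb 20, Feb 21, Feb 22 — lands on Friday, Feb 22, 2030.
The date termination becomes effective: 61 calendar days after Feb 22, 2030 is Apr 24, 2030.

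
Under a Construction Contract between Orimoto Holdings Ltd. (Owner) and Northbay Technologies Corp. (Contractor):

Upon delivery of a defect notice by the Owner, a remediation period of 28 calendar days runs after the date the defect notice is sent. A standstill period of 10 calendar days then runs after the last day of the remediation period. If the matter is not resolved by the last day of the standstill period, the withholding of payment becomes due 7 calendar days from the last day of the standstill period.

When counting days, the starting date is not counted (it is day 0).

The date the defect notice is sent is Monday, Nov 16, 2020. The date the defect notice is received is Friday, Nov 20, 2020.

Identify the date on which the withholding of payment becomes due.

Dec 31, 2020

Adding 28 calendar days to Nov 16, 2020 gives Dec 14, 2020, which is the last day of the remediation period.
The last day of the standstill period: Dec 14, 2020 + 10 days = Dec 24, 2020.
The date on which the withholding of payment becomes due: 7 calendar days after Dec 24, 2020 is Dec 31, 2020.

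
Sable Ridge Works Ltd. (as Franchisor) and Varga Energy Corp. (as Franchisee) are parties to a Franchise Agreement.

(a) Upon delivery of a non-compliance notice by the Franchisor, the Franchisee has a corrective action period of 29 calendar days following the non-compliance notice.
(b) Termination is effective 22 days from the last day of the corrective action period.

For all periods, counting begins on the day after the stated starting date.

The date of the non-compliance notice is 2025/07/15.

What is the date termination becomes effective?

The last day of the corrective action period: 29 calendar days after 2025/07/15 is 2025/08/13.
The date termination becomes effective: 22 calendar days after 2025/08/13 is 2025/09/04.

2025/09/04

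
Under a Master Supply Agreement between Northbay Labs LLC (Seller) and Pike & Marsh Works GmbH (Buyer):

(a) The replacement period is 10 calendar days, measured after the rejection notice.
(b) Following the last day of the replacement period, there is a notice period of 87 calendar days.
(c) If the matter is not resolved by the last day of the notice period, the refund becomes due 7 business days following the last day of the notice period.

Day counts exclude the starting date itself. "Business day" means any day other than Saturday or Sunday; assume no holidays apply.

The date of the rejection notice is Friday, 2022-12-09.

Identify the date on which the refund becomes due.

2023-03-27

Adding 10 calendar days to 2022-12-09 gives 2022-12-19, which is the last day of the replacement period.
The last day of the notice period: 2022-12-19 + 87 days = 2023-03-16.
The date on which the refund becomes due: counting 7 business days from Thursday, 2023-03-16 (Mar 17, Mar 20, Mar 21, Mar 22, Mar 23, Mar 24, Mar 27, skipping weekends) reaches Monday, 2023-03-27.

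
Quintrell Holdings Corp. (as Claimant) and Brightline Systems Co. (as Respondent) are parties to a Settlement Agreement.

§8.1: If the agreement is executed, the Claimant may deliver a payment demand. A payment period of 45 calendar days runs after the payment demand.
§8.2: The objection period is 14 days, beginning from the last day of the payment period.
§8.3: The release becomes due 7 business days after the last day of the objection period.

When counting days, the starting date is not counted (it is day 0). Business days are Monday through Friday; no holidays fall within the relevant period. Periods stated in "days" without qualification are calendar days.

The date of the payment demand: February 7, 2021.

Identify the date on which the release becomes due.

The last day of the payment period: 45 calendar days after February 7, 2021 is March 24, 2021.
The last day of the objection period: 14 calendar days after March 24, 2021 is April 7, 2021.
From Wednesday, April 7, 2021, 7 business days (Apr 8, Apr 9, Apr 12, Apr 13, Apr 14, Apr 15, Apr 16, skipping weekends) brings us to Friday, April 16, 2021, which is the date on which the release becomes due.

April 16, 2021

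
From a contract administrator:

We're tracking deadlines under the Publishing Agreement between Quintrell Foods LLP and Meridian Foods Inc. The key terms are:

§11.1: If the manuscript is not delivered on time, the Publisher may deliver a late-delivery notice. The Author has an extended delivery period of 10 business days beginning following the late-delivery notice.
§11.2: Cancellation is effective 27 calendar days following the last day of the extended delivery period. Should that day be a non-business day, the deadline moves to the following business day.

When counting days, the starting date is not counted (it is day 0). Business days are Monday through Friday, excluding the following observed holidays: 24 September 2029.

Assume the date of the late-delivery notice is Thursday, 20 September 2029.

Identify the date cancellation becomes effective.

1 November 2029

From Thursday, 20 September 2029, 10 business days (Sep 21, Sep 25, Sep 26, Sep 27, Sep 28, Oct 1, Oct 2, Oct 3, Oct 4, Oct 5, skipping weekends and the listed holiday on Sep 24) brings us to Friday, 5 October 2029, which is the last day of the extended delivery period.
The date cancellation becomes effective: 27 calendar days after 5 October 2029 is 1 November 2029. 1 November 2029 is a Thursday and is not a listed holiday, so no roll-forward applies.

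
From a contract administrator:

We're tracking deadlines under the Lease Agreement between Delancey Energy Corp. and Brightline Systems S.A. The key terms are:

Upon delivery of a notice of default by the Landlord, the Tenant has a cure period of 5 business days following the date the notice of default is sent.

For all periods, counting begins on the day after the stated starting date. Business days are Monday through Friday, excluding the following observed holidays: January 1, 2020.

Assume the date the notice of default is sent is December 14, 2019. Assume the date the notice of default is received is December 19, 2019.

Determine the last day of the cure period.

December 20, 2019

The last day of the cure period: 5 business days after Saturday, December 14, 2019, skipping weekends — Dec 16, Dec 17, Dec 18, Dec 19, Dec 20 — lands on Friday, December 20, 2019.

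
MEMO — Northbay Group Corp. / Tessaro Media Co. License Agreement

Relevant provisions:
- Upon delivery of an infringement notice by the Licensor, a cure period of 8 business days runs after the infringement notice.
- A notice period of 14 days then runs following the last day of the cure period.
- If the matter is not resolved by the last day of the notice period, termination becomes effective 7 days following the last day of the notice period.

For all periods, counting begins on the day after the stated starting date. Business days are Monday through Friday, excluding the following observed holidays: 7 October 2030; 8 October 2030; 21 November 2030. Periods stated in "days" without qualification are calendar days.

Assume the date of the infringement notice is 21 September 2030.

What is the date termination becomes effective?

The last day of the cure period: counting 8 business days from Saturday, 21 September 2030 (Sep 23, Sep 24, Sep 25, Sep 26, Sep 27, Sep 30, Oct 1, Oct 2, skipping weekends) reaches Wednesday, 2 October 2030.
The last day of the notice period: 2 October 2030 + 14 days = 16 October 2030.
Adding 7 calendar days to 16 October 2030 gives 23 October 2030, which is the date termination becomes effective.

23 October 2030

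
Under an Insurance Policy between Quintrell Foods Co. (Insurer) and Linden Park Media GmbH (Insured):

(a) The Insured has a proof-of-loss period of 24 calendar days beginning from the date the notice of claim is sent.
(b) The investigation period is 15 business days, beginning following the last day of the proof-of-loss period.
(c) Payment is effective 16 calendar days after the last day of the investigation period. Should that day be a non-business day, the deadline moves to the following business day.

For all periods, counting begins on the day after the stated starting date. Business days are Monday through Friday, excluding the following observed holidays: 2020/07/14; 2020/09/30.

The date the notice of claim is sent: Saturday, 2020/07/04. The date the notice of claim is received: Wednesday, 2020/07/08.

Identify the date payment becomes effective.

2020/09/03

The last day of the proof-of-loss period: 2020/07/04 + 24 days = 2020/07/28.
The last day of the investigation period: counting 15 business days from Tuesday, 2020/07/28 (Jul 29, Jul 30, Jul 31, Aug 3, …, Aug 14, Aug 17, Aug 18, skipping weekends) reaches Tuesday, 2020/08/18.
The date payment becomes effective: 16 calendar days after 2020/08/18 is 2020/09/03. 2020/09/03 is a Thursday and is not a listed holiday, so no roll-forward applies.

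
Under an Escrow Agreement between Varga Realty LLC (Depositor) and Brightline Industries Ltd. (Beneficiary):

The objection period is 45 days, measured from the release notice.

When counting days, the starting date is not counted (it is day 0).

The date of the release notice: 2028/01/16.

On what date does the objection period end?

The last day of the objection period: 2028/01/16 + 45 days = 2028/03/01.

2028/03/01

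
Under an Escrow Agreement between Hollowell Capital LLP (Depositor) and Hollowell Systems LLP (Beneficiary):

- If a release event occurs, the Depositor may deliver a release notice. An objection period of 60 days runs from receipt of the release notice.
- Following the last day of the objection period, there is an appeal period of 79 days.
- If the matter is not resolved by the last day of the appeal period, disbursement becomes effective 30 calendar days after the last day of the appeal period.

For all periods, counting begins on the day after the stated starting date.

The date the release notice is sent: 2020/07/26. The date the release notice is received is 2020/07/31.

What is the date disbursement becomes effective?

2021/01/16

The last day of the objection period: 2020/07/31 + 60 days = 2020/09/29.
The last day of the appeal period: 2020/09/29 + 79 days = 2020/12/17.
The date disbursement becomes effective: 2020/12/17 + 30 days = 2021/01/16.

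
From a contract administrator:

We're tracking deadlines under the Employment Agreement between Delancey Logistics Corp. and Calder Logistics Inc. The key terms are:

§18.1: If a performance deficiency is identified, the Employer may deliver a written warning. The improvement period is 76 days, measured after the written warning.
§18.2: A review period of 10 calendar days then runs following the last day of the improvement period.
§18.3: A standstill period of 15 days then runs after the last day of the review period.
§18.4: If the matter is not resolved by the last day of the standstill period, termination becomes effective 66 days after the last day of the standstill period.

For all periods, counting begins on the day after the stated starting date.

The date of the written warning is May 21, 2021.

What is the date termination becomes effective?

November 4, 2021

The last day of the improvement period: May 21, 2021 + 76 days = August 5, 2021.
The last day of the review period: August 5, 2021 + 10 days = August 15, 2021.
Adding 15 calendar days to August 15, 2021 gives August 30, 2021, which is the last day of the standstill period.
Adding 66 calendar days to August 30, 2021 gives November 4, 2021, which is the date termination becomes effective.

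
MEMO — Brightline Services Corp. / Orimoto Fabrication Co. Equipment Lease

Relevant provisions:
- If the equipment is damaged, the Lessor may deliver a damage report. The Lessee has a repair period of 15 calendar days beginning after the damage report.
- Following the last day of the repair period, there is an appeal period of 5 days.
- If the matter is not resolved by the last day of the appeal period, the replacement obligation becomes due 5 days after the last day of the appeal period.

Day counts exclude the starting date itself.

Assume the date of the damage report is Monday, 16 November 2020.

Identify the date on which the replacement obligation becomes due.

The last day of the repair period: 15 calendar days after 16 November 2020 is 1 December 2020.
Adding 5 calendar days to 1 December 2020 gives 6 December 2020, which is the last day of the appeal period.
Adding 5 calendar days to 6 December 2020 gives 11 December 2020, which is the date on which the replacement obligation becomes due.

11 December 2020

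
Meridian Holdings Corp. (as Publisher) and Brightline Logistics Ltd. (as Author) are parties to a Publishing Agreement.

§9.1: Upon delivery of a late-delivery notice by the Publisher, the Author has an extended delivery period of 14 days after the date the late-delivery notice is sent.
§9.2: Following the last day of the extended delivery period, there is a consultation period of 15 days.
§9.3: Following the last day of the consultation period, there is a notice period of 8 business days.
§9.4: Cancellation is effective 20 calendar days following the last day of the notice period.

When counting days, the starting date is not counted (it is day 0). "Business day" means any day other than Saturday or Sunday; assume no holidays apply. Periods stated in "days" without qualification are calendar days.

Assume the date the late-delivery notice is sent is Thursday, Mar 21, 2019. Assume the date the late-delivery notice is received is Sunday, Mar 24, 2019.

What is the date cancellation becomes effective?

Adding 14 calendar days to Mar 21, 2019 gives Apr 4, 2019, which is the last day of the extended delivery period.
The last day of the consultation period: 15 calendar days after Apr 4, 2019 is Apr 19, 2019.
The last day of the notice period: 8 business days after Friday, Apr 19, 2019, skipping weekends — Apr 22, Apr 23, Apr 24, Apr 25, Apr 26, Apr 29, Apr 30, May 1 — lands on Wednesday, May 1, 2019.
The date cancellation becomes effective: May 1, 2019 + 20 days = May 21, 2019.

May 21, 2019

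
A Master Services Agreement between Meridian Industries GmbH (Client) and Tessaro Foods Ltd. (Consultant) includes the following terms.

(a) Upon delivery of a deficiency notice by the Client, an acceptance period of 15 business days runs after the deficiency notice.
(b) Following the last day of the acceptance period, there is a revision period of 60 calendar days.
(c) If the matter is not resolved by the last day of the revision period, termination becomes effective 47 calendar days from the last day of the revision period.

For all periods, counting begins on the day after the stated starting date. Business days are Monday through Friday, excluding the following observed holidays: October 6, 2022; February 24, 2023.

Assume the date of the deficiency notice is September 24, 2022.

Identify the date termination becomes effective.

From Saturday, September 24, 2022, 15 business days (Sep 26, Sep 27, Sep 28, Sep 29, …, Oct 13, Oct 14, Oct 17, skipping weekends and the listed holiday on Oct 6) brings us to Monday, October 17, 2022, which is the last day of the acceptance period.
The last day of the revision period: October 17, 2022 + 60 days = December 16, 2022.
The date termination becomes effective: December 16, 2022 + 47 days = February 1, 2023.

February 1, 2023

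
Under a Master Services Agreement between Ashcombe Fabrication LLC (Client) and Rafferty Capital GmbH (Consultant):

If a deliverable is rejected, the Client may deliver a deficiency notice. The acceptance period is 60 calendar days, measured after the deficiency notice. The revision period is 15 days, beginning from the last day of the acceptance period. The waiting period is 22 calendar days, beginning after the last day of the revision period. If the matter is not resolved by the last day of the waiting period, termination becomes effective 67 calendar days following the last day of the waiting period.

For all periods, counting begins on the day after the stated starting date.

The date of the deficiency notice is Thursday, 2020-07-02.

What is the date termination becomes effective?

Adding 60 calendar days to 2020-07-02 gives 2020-08-31, which is the last day of the acceptance period.
The last day of the revision period: 2020-08-31 + 15 days = 2020-09-15.
The last day of the waiting period: 22 calendar days after 2020-09-15 is 2020-10-07.
The date termination becomes effective: 67 calendar days after 2020-10-07 is 2020-12-13.

2020-12-13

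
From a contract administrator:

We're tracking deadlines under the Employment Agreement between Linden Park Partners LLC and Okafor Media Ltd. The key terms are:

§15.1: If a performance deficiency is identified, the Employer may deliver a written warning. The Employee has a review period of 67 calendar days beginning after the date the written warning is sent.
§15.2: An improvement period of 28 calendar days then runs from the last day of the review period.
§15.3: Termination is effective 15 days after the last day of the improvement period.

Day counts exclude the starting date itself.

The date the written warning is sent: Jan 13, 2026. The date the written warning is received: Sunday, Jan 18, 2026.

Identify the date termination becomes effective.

The last day of the review period: Jan 13, 2026 + 67 days = Mar 21, 2026.
The last day of the improvement period: 28 calendar days after Mar 21, 2026 is Apr 18, 2026.
Adding 15 calendar days to Apr 18, 2026 gives May 3, 2026, which is the date termination becomes effective.

May 3, 2026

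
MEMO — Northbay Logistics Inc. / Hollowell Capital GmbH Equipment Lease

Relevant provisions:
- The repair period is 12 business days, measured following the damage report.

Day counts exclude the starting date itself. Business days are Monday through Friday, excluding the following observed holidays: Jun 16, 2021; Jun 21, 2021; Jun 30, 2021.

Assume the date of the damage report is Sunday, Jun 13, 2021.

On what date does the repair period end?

Jul 2, 2021

From Sunday, Jun 13, 2021, 12 business days (Jun 14, Jun 15, Jun 17, Jun 18, …, Jun 29, Jul 1, Jul 2, skipping weekends and the listed holidays on Jun 16, Jun 21, Jun 30) brings us to Friday, Jul 2, 2021, which is the last day of the repair period.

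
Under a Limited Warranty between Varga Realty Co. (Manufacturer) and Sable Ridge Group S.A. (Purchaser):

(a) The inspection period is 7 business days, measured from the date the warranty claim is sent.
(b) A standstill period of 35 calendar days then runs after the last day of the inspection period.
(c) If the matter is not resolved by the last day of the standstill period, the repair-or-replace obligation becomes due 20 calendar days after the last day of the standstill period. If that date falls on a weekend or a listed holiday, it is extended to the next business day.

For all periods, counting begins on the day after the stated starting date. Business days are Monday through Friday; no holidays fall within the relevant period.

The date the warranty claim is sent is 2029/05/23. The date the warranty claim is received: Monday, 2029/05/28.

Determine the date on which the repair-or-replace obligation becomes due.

The last day of the inspection period: 7 business days after Wednesday, 2029/05/23, skipping weekends — May 24, May 25, May 28, May 29, May 30, May 31, Jun 1 — lands on Friday, 2029/06/01.
Adding 35 calendar days to 2029/06/01 gives 2029/07/06, which is the last day of the standstill period.
Adding 20 calendar days to 2029/07/06 gives 2029/07/26, which is the date on which the repair-or-replace obligation becomes due. 2029/07/26 is a Thursday, so no roll-forward applies.

2029/07/26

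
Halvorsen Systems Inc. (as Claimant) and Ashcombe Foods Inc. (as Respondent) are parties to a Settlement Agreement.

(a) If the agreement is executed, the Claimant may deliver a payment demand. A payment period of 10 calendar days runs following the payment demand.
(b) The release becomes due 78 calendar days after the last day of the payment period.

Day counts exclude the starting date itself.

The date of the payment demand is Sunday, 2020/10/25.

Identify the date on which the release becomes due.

2021/01/21

The last day of the payment period: 2020/10/25 + 10 days = 2020/11/04.
Adding 78 calendar days to 2020/11/04 gives 2021/01/21, which is the date on which the release becomes due.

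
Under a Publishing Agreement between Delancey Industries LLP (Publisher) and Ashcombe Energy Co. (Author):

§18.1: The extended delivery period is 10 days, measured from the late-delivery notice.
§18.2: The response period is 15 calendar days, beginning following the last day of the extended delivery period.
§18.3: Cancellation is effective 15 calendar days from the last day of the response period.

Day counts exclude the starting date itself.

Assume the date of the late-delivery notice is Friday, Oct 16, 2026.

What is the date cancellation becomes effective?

The last day of the extended delivery period: Oct 16, 2026 + 10 days = Oct 26, 2026.
Adding 15 calendar days to Oct 26, 2026 gives Nov 10, 2026, which is the last day of the response period.
Adding 15 calendar days to Nov 10, 2026 gives Nov 25, 2026, which is the date cancellation becomes effective.

Nov 25, 2026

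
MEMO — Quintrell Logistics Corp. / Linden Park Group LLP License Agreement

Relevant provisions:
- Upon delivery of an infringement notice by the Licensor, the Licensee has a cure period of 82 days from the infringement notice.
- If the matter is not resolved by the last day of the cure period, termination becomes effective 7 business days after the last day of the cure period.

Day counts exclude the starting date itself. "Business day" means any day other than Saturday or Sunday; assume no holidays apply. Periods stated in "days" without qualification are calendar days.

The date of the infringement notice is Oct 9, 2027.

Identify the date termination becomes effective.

Jan 10, 2028

Adding 82 calendar days to Oct 9, 2027 gives Dec 30, 2027, which is the last day of the cure period.
The date termination becomes effective: 7 business days after Thursday, Dec 30, 2027, skipping weekends — Dec 31, Jan 3, Jan 4, Jan 5, Jan 6, Jan 7, Jan 10 — lands on Monday, Jan 10, 2028.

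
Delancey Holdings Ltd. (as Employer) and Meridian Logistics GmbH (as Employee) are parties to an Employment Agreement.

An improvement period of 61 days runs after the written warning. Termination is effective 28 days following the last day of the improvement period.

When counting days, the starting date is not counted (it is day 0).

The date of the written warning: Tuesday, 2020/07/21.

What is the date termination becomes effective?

The last day of the improvement period: 61 calendar days after 2020/07/21 is 2020/09/20.
The date termination becomes effective: 28 calendar days after 2020/09/20 is 2020/10/18.

2020/10/18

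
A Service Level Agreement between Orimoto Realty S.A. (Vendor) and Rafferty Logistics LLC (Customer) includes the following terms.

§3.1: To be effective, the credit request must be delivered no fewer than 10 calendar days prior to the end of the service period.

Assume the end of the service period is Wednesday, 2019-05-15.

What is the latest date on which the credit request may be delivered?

2019-05-05

Counting back 10 calendar days from 2019-05-15 gives 2019-05-05.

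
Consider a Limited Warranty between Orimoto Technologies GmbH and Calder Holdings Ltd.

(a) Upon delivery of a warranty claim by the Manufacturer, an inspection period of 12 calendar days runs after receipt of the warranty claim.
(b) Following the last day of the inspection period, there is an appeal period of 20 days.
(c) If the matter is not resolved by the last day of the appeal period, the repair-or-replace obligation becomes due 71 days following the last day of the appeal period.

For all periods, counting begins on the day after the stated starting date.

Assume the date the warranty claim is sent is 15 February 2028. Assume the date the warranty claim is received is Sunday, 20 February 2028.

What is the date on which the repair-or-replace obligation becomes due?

2 June 2028

Adding 12 calendar days to 20 February 2028 gives 3 March 2028, which is the last day of the inspection period.
The last day of the appeal period: 20 calendar days after 3 March 2028 is 23 March 2028.
Adding 71 calendar days to 23 March 2028 gives 2 June 2028, which is the date on which the repair-or-replace obligation becomes due.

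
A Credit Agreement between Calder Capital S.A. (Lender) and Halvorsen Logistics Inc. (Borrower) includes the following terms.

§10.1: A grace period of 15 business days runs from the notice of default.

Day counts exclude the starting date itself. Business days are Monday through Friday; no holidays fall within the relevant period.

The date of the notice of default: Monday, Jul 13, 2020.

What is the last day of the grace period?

Aug 3, 2020

From Monday, Jul 13, 2020, 15 business days (Jul 14, Jul 15, Jul 16, Jul 17, …, Jul 30, Jul 31, Aug 3, skipping weekends) brings us to Monday, Aug 3, 2020, which is the last day of the grace period.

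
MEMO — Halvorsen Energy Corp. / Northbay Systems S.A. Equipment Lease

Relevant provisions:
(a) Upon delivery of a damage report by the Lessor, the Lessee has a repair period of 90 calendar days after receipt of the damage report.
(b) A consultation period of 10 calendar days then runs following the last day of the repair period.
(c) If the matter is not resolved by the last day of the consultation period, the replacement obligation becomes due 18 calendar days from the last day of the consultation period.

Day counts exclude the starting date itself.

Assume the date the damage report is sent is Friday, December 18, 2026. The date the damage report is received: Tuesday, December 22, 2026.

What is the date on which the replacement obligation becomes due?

Adding 90 calendar days to December 22, 2026 gives March 22, 2027, which is the last day of the repair period.
The last day of the consultation period: March 22, 2027 + 10 days = April 1, 2027.
Adding 18 calendar days to April 1, 2027 gives April 19, 2027, which is the date on which the replacement obligation becomes due.

April 19, 2027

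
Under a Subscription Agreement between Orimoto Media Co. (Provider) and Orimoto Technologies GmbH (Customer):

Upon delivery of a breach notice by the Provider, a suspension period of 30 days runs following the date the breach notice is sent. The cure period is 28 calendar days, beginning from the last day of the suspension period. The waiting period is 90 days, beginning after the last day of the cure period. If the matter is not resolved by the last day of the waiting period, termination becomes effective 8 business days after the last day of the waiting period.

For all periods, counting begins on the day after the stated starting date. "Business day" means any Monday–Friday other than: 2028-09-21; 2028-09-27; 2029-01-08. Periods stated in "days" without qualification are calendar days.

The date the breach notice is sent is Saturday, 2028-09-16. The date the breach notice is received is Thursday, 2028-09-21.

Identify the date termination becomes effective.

2029-02-21

Adding 30 calendar days to 2028-09-16 gives 2028-10-16, which is the last day of the suspension period.
The last day of the cure period: 2028-10-16 + 28 days = 2028-11-13.
The last day of the waiting period: 2028-11-13 + 90 days = 2029-02-11.
The date termination becomes effective: 8 business days after Sunday, 2029-02-11, skipping weekends — Feb 12, Feb 13, Feb 14, Feb 15, Feb 16, Feb 19, Feb 20, Feb 21 — lands on Wednesday, 2029-02-21.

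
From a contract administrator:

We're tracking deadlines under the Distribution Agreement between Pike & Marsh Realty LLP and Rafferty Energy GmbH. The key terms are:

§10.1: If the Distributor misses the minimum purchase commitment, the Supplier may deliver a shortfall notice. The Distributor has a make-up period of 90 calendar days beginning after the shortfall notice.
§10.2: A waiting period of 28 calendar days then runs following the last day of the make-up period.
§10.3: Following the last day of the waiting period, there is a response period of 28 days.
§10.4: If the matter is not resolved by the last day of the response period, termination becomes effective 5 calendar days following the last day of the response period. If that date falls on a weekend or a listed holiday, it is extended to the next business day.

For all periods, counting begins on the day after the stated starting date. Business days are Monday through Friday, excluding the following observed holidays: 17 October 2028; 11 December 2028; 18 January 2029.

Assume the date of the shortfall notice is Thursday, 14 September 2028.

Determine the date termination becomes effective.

12 February 2029

Adding 90 calendar days to 14 September 2028 gives 13 December 2028, which is the last day of the make-up period.
Adding 28 calendar days to 13 December 2028 gives 10 January 2029, which is the last day of the waiting period.
The last day of the response period: 10 January 2029 + 28 days = 7 February 2029.
The date termination becomes effective: 7 February 2029 + 5 days = 12 February 2029. 12 February 2029 is a Monday and is not a listed holiday, so no roll-forward applies.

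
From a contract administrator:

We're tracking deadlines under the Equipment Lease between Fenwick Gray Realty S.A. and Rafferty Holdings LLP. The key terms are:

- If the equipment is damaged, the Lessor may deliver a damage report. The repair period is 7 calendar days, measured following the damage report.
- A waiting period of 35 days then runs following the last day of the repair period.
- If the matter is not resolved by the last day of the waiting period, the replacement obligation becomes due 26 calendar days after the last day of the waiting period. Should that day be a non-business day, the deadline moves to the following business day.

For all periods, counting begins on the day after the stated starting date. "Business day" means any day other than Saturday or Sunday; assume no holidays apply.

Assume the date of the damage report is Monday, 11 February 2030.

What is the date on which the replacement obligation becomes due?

22 April 2030

The last day of the repair period: 7 calendar days after 11 February 2030 is 18 February 2030.
Adding 35 calendar days to 18 February 2030 gives 25 March 2030, which is the last day of the waiting period.
Adding 26 calendar days to 25 March 2030 gives 20 April 2030, which is the date on which the replacement obligation becomes due. That falls on a Saturday, so it rolls to the next business day, Monday, 22 April 2030.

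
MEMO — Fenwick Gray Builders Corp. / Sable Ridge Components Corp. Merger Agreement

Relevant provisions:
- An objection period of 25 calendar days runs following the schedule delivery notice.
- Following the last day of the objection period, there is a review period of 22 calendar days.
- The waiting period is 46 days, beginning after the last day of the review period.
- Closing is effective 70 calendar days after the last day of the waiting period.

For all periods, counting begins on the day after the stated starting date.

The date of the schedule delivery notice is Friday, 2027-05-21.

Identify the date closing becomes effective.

2027-10-31

Adding 25 calendar days to 2027-05-21 gives 2027-06-15, which is the last day of the objection period.
The last day of the review period: 2027-06-15 + 22 days = 2027-07-07.
The last day of the waiting period: 46 calendar days after 2027-07-07 is 2027-08-22.
The date closing becomes effective: 70 calendar days after 2027-08-22 is 2027-10-31.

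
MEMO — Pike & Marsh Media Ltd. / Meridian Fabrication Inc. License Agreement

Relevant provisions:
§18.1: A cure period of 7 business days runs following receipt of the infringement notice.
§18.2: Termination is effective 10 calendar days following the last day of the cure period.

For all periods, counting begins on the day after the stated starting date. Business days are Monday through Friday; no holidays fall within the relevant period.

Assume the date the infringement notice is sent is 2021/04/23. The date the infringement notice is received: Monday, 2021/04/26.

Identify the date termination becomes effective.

The last day of the cure period: counting 7 business days from Monday, 2021/04/26 (Apr 27, Apr 28, Apr 29, Apr 30, May 3, May 4, May 5, skipping weekends) reaches Wednesday, 2021/05/05.
The date termination becomes effective: 2021/05/05 + 10 days = 2021/05/15.

2021/05/15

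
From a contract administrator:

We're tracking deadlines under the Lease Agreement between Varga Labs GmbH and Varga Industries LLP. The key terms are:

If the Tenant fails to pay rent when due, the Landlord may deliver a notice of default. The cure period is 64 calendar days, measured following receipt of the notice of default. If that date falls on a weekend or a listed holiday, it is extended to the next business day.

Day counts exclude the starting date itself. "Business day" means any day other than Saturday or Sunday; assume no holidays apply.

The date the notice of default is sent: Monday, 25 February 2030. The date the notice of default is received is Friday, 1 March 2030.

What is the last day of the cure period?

Adding 64 calendar days to 1 March 2030 gives 4 May 2030, which is the last day of the cure period. That falls on a Saturday, so it rolls to the next business day, Monday, 6 May 2030.

6 May 2030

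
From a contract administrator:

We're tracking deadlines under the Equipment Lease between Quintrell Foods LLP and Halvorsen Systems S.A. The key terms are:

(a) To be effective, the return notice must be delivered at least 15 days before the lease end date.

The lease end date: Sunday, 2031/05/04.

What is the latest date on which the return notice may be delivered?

2031/05/04 minus 15 days is 2031/04/19.

2031/04/19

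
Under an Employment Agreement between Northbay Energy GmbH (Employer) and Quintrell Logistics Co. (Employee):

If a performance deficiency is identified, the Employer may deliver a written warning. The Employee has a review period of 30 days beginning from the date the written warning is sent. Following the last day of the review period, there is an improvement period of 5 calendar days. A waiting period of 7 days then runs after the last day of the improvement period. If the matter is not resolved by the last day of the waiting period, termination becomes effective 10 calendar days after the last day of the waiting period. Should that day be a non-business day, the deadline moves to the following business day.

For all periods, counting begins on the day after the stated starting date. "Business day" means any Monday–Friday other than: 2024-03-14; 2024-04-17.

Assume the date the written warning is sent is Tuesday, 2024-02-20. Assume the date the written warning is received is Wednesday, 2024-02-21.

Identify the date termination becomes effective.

The last day of the review period: 30 calendar days after 2024-02-20 is 2024-03-21.
The last day of the improvement period: 2024-03-21 + 5 days = 2024-03-26.
The last day of the waiting period: 7 calendar days after 2024-03-26 is 2024-04-02.
The date termination becomes effective: 10 calendar days after 2024-04-02 is 2024-04-12. 2024-04-12 is a Friday and is not a listed holiday, so no roll-forward applies.

2024-04-12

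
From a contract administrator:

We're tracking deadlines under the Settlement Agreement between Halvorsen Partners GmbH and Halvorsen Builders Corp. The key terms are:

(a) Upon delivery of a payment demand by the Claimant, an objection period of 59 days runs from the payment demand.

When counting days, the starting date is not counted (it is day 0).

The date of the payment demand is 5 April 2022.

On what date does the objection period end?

Adding 59 calendar days to 5 April 2022 gives 3 June 2022, which is the last day of the objection period.

3 June 2022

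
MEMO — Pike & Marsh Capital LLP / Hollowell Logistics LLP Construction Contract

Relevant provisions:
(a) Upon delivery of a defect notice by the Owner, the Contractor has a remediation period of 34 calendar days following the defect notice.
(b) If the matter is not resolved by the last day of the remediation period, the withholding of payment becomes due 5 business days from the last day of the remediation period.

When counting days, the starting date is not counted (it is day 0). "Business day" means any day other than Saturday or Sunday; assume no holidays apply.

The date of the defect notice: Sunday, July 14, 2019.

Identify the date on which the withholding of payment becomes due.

The last day of the remediation period: 34 calendar days after July 14, 2019 is August 17, 2019.
The date on which the withholding of payment becomes due: counting 5 business days from Saturday, August 17, 2019 (Aug 19, Aug 20, Aug 21, Aug 22, Aug 23, skipping weekends) reaches Friday, August 23, 2019.

August 23, 2019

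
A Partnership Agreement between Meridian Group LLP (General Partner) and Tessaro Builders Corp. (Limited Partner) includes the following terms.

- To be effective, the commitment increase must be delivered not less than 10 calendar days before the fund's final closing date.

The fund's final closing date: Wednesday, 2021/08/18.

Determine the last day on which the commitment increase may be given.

2021/08/08

2021/08/18 minus 10 days is 2021/08/08.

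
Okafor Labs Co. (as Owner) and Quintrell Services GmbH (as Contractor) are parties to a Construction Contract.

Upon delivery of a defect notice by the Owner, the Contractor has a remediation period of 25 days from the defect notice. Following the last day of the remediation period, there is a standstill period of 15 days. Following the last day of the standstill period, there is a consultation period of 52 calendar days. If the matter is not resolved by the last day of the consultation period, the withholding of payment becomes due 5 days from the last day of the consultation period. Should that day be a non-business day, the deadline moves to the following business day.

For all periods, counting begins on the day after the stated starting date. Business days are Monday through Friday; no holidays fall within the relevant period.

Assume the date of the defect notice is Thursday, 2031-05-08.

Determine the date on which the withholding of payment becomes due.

2031-08-13

The last day of the remediation period: 25 calendar days after 2031-05-08 is 2031-06-02.
The last day of the standstill period: 2031-06-02 + 15 days = 2031-06-17.
The last day of the consultation period: 2031-06-17 + 52 days = 2031-08-08.
The date on which the withholding of payment becomes due: 2031-08-08 + 5 days = 2031-08-13. 2031-08-13 is a Wednesday, so no roll-forward applies.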